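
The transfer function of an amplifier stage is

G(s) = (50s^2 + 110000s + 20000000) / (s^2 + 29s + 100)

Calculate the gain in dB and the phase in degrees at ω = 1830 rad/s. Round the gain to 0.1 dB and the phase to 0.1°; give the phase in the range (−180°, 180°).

37.4 dB, -52.9°

Substitute s = j1830:
Numerator: 50(j1830)^2 + 110000(j1830) + 20000000 = -147445000 + j201300000
Denominator: (j1830)^2 + 29(j1830) + 100 = -3348800 + j53070
|N| = √(147445000² + 201300000²) ≈ 2.4952e+08, ∠N ≈ 126.22°
|D| = √(3348800² + 53070²) ≈ 3.3492e+06, ∠D ≈ 179.09°
|G| = 2.4952e+08 / 3.3492e+06 ≈ 74.501
Gain = 20 log₁₀(74.501) ≈ 37.44 dB
∠G = 126.22° − 179.09° = -52.87°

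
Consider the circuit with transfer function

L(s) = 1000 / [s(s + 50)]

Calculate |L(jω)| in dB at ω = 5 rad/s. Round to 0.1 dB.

At s = jω = j5:
pole (s+50): 50 + j5 → |·| = √(50²+5²) = √2525 ≈ 50.249, ∠ = arctan(5/50) ≈ 5.71°
pole at origin: |s| = 5, ∠ = 90.00° (in denominator)
|L| = 1000 / 251.25 ≈ 3.9801
Gain = 20 log₁₀(3.9801) ≈ 12.00 dB

12.0 dB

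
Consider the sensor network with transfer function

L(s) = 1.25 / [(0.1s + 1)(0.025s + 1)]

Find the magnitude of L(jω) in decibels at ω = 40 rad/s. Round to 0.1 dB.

At ω = 40 rad/s:
pole (1 + j40·0.1) = 1 + j4 → |·| ≈ 4.1231, ∠ ≈ 75.96°
pole (1 + j40·0.025) = 1 + j1 → |·| ≈ 1.4142, ∠ ≈ 45.00°
|L| = 1.25 · 1 / (4.1231 · 1.4142) ≈ 0.21438
Gain = 20 log₁₀(0.21438) ≈ -13.38 dB

-13.4 dB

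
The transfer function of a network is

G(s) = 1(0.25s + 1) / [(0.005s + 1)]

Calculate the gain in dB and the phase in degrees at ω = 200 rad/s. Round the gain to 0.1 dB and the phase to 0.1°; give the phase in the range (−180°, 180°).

At ω = 200 rad/s:
zero (1 + j200·0.25) = 1 + j50 → |·| ≈ 50.01, ∠ ≈ 88.85°
pole (1 + j200·0.005) = 1 + j1 → |·| ≈ 1.4142, ∠ ≈ 45.00°
|G| = 1 · 50.01 / (1.4142) ≈ 35.363
Gain = 20 log₁₀(35.363) ≈ 30.97 dB
∠G = (88.85°) − (45.00°) = 43.85°

31.0 dB, 43.9°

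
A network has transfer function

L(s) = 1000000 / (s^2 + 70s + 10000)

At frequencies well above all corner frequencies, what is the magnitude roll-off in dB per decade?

-40 dB/decade

Each pole contributes −20 dB/decade at high frequency; each zero contributes +20 dB/decade.
Net: 0 zero(s) − 2 pole(s) → -40 dB/decade.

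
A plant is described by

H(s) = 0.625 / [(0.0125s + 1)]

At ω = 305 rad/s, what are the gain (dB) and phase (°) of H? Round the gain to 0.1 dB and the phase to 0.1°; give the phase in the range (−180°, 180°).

At ω = 305 rad/s:
pole (1 + j305·0.0125) = 1 + j3.8125 → |·| ≈ 3.9415, ∠ ≈ 75.30°
|H| = 0.625 · 1 / (3.9415) ≈ 0.15857
Gain = 20 log₁₀(0.15857) ≈ -16.00 dB
∠H = (0°) − (75.30°) = -75.30°

-16.0 dB, -75.3°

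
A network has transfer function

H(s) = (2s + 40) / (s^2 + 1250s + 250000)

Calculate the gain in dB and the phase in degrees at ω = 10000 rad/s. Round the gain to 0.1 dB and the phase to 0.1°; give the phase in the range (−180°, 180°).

-74.0 dB, -83.0°

Substitute s = j10000:
Numerator: 2(j10000) + 40 = 40 + j20000
Denominator: (j10000)^2 + 1250(j10000) + 250000 = -99750000 + j12500000
|N| = √(40² + 20000²) ≈ 20000, ∠N ≈ 89.89°
|D| = √(99750000² + 12500000²) ≈ 1.0053e+08, ∠D ≈ 172.86°
|H| = 20000 / 1.0053e+08 ≈ 0.00019895
Gain = 20 log₁₀(0.00019895) ≈ -74.03 dB
∠H = 89.89° − 172.86° = -82.97°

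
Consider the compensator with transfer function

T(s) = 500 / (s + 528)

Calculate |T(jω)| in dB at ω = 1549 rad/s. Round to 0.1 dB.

-10.3 dB

At s = jω = j1549:
pole (s+528): 528 + j1549 → |·| = √(528²+1549²) = √2678185 ≈ 1636.5, ∠ = arctan(1549/528) ≈ 71.18°
|T| = 500 / 1636.5 ≈ 0.30553
Gain = 20 log₁₀(0.30553) ≈ -10.30 dB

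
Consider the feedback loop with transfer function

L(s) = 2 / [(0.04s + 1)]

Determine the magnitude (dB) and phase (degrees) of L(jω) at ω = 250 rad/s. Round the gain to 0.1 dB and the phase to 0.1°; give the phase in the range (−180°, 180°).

-14.0 dB, -84.3°

At ω = 250 rad/s:
pole (1 + j250·0.04) = 1 + j10 → |·| ≈ 10.05, ∠ ≈ 84.29°
|L| = 2 · 1 / (10.05) ≈ 0.199
Gain = 20 log₁₀(0.199) ≈ -14.02 dB
∠L = (0°) − (84.29°) = -84.29°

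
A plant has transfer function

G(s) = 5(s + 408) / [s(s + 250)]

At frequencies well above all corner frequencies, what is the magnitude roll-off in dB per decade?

Each pole contributes −20 dB/decade at high frequency; each zero contributes +20 dB/decade.
Net: 1 zero(s) − 2 pole(s) → -20 dB/decade.

-20 dB/decade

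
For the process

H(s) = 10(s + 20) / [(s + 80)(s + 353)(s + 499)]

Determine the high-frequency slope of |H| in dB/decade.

-40 dB/decade

Each pole contributes −20 dB/decade at high frequency; each zero contributes +20 dB/decade.
Net: 1 zero(s) − 3 pole(s) → -40 dB/decade.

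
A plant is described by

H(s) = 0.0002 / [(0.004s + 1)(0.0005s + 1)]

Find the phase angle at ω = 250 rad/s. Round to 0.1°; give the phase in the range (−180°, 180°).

-52.1°

At ω = 250 rad/s:
pole (1 + j250·0.004) = 1 + j1 → |·| ≈ 1.4142, ∠ ≈ 45.00°
pole (1 + j250·0.0005) = 1 + j0.125 → |·| ≈ 1.0078, ∠ ≈ 7.13°
∠H = (0°) − (45.00° + 7.13°) = -52.13°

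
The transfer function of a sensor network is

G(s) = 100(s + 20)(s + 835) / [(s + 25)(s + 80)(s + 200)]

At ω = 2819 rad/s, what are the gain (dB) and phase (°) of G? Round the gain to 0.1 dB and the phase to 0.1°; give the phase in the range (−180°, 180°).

At s = jω = j2819:
zero (s+20): 20 + j2819 → |·| = √(20²+2819²) = √7947161 ≈ 2819.1, ∠ = arctan(2819/20) ≈ 89.59°
zero (s+835): 835 + j2819 → |·| = √(835²+2819²) = √8643986 ≈ 2940.1, ∠ = arctan(2819/835) ≈ 73.50°
pole (s+25): 25 + j2819 → |·| = √(25²+2819²) = √7947386 ≈ 2819.1, ∠ = arctan(2819/25) ≈ 89.49°
pole (s+80): 80 + j2819 → |·| = √(80²+2819²) = √7953161 ≈ 2820.1, ∠ = arctan(2819/80) ≈ 88.37°
pole (s+200): 200 + j2819 → |·| = √(200²+2819²) = √7986761 ≈ 2826.1, ∠ = arctan(2819/200) ≈ 85.94°
|G| = 100 · 8.2884e+06 / 2.2468e+10 ≈ 0.03689
Gain = 20 log₁₀(0.03689) ≈ -28.66 dB
∠G = 163.09° − 263.80° = -100.71°

-28.7 dB, -100.7°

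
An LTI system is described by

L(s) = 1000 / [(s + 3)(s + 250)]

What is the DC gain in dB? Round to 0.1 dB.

L(0) = 1000 / (3·250) ≈ 1.3333
20 log₁₀(1.3333) ≈ 2.50 dB

2.5 dB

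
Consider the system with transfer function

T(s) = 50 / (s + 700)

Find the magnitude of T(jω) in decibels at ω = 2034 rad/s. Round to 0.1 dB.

Substitute s = j2034:
Numerator: 50 = 50 + j0
Denominator: (j2034) + 700 = 700 + j2034
|N| = √(50² + 0²) ≈ 50, ∠N ≈ 0.00°
|D| = √(700² + 2034²) ≈ 2151.1, ∠D ≈ 71.01°
|T| = 50 / 2151.1 ≈ 0.023244
Gain = 20 log₁₀(0.023244) ≈ -32.67 dB

-32.7 dB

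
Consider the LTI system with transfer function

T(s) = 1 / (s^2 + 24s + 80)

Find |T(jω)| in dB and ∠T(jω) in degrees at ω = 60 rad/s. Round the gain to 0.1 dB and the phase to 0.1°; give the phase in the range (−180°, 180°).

-71.6 dB, -157.8°

Substitute s = j60:
Numerator: 1 = 1 + j0
Denominator: (j60)^2 + 24(j60) + 80 = -3520 + j1440
|N| = √(1² + 0²) ≈ 1, ∠N ≈ 0.00°
|D| = √(3520² + 1440²) ≈ 3803.2, ∠D ≈ 157.75°
|T| = 1 / 3803.2 ≈ 0.00026294
Gain = 20 log₁₀(0.00026294) ≈ -71.60 dB
∠T = 0.00° − 157.75° = -157.75°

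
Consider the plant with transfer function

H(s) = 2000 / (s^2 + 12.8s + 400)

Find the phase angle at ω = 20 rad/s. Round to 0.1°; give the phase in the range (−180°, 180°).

At s = jω = j20:
quadratic: (j20)² + 12.8·j20 + 400 = 0 + j256 → |·| ≈ 256, ∠ ≈ 90.00°
∠H = 0.00° − 90.00° = -90.00°

-90.0°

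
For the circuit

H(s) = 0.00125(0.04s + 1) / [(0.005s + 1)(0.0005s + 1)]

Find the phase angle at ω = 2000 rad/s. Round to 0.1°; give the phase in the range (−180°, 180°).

-40.0°

At ω = 2000 rad/s:
zero (1 + j2000·0.04) = 1 + j80 → |·| ≈ 80.006, ∠ ≈ 89.28°
pole (1 + j2000·0.005) = 1 + j10 → |·| ≈ 10.05, ∠ ≈ 84.29°
pole (1 + j2000·0.0005) = 1 + j1 → |·| ≈ 1.4142, ∠ ≈ 45.00°
∠H = (89.28°) − (84.29° + 45.00°) = -40.01°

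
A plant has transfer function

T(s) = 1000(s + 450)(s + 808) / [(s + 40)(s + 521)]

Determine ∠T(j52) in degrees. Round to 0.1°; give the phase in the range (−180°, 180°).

-47.9°

At s = jω = j52:
zero (s+450): 450 + j52 → |·| = √(450²+52²) = √205204 ≈ 452.99, ∠ = arctan(52/450) ≈ 6.59°
zero (s+808): 808 + j52 → |·| = √(808²+52²) = √655568 ≈ 809.67, ∠ = arctan(52/808) ≈ 3.68°
pole (s+40): 40 + j52 → |·| = √(40²+52²) = √4304 ≈ 65.605, ∠ = arctan(52/40) ≈ 52.43°
pole (s+521): 521 + j52 → |·| = √(521²+52²) = √274145 ≈ 523.59, ∠ = arctan(52/521) ≈ 5.70°
∠T = 10.27° − 58.13° = -47.86°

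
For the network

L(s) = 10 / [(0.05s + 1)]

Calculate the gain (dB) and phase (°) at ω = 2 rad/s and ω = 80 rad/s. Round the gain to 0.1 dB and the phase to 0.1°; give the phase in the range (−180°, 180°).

ω = 2: 20.0 dB, -5.7°; ω = 80: 7.7 dB, -76.0°

At ω = 2 rad/s:
pole (1 + j2·0.05) = 1 + j0.1 → |·| ≈ 1.005, ∠ ≈ 5.71°
|L| = 10 · 1 / (1.005) ≈ 9.9502
Gain = 20 log₁₀(9.9502) ≈ 19.96 dB
∠L = (0°) − (5.71°) = -5.71°

At ω = 80 rad/s:
pole (1 + j80·0.05) = 1 + j4 → |·| ≈ 4.1231, ∠ ≈ 75.96°
|L| = 10 · 1 / (4.1231) ≈ 2.4254
Gain = 20 log₁₀(2.4254) ≈ 7.70 dB
∠L = (0°) − (75.96°) = -75.96°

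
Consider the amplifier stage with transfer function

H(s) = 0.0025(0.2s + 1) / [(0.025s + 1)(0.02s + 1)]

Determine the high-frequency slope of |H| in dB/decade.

Each pole contributes −20 dB/decade at high frequency; each zero contributes +20 dB/decade.
Net: 1 zero(s) − 2 pole(s) → -20 dB/decade.

-20 dB/decade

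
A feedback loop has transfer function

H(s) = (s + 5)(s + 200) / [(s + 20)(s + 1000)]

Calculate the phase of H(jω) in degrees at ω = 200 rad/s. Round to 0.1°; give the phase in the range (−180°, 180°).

38.0°

At s = jω = j200:
zero (s+5): 5 + j200 → |·| = √(5²+200²) = √40025 ≈ 200.06, ∠ = arctan(200/5) ≈ 88.57°
zero (s+200): 200 + j200 → |·| = √(200²+200²) = √80000 ≈ 282.84, ∠ = arctan(200/200) ≈ 45.00°
pole (s+20): 20 + j200 → |·| = √(20²+200²) = √40400 ≈ 201, ∠ = arctan(200/20) ≈ 84.29°
pole (s+1000): 1000 + j200 → |·| = √(1000²+200²) = √1040000 ≈ 1019.8, ∠ = arctan(200/1000) ≈ 11.31°
∠H = 133.57° − 95.60° = 37.97°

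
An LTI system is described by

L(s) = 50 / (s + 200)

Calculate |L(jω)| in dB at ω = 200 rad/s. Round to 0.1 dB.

At s = jω = j200:
pole (s+200): 200 + j200 → |·| = √(200²+200²) = √80000 ≈ 282.84, ∠ = arctan(200/200) ≈ 45.00°
|L| = 50 / 282.84 ≈ 0.17678
Gain = 20 log₁₀(0.17678) ≈ -15.05 dB

-15.1 dB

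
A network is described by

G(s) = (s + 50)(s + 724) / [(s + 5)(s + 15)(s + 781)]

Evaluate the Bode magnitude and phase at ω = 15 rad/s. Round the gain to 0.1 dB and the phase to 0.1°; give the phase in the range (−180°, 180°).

At s = jω = j15:
zero (s+50): 50 + j15 → |·| = √(50²+15²) = √2725 ≈ 52.202, ∠ = arctan(15/50) ≈ 16.70°
zero (s+724): 724 + j15 → |·| = √(724²+15²) = √524401 ≈ 724.16, ∠ = arctan(15/724) ≈ 1.19°
pole (s+5): 5 + j15 → |·| = √(5²+15²) = √250 ≈ 15.811, ∠ = arctan(15/5) ≈ 71.57°
pole (s+15): 15 + j15 → |·| = √(15²+15²) = √450 ≈ 21.213, ∠ = arctan(15/15) ≈ 45.00°
pole (s+781): 781 + j15 → |·| = √(781²+15²) = √610186 ≈ 781.14, ∠ = arctan(15/781) ≈ 1.10°
|G| = 1 · 37803 / 2.6199e+05 ≈ 0.14429
Gain = 20 log₁₀(0.14429) ≈ -16.82 dB
∠G = 17.89° − 117.67° = -99.78°

-16.8 dB, -99.8°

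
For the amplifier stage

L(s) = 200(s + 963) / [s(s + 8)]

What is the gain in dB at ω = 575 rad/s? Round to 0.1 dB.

At s = jω = j575:
zero (s+963): 963 + j575 → |·| = √(963²+575²) = √1257994 ≈ 1121.6, ∠ = arctan(575/963) ≈ 30.84°
pole (s+8): 8 + j575 → |·| = √(8²+575²) = √330689 ≈ 575.06, ∠ = arctan(575/8) ≈ 89.20°
pole at origin: |s| = 575, ∠ = 90.00° (in denominator)
|L| = 200 · 1121.6 / 3.3066e+05 ≈ 0.6784
Gain = 20 log₁₀(0.6784) ≈ -3.37 dB

-3.4 dB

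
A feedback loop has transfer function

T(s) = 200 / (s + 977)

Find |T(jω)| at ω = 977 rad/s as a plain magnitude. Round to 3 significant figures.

0.145

Substitute s = j977:
Numerator: 200 = 200 + j0
Denominator: (j977) + 977 = 977 + j977
|N| = √(200² + 0²) ≈ 200, ∠N ≈ 0.00°
|D| = √(977² + 977²) ≈ 1381.7, ∠D ≈ 45.00°
|T| = 200 / 1381.7 ≈ 0.14475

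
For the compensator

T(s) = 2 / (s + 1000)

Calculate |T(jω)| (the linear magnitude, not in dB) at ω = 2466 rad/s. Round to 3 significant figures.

0.000752

Substitute s = j2466:
Numerator: 2 = 2 + j0
Denominator: (j2466) + 1000 = 1000 + j2466
|N| = √(2² + 0²) ≈ 2, ∠N ≈ 0.00°
|D| = √(1000² + 2466²) ≈ 2661, ∠D ≈ 67.93°
|T| = 2 / 2661 ≈ 0.0007516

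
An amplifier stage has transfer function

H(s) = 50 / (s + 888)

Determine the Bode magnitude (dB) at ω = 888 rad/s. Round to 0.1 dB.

At s = jω = j888:
pole (s+888): 888 + j888 → |·| = √(888²+888²) = √1577088 ≈ 1255.8, ∠ = arctan(888/888) ≈ 45.00°
|H| = 50 / 1255.8 ≈ 0.039815
Gain = 20 log₁₀(0.039815) ≈ -28.00 dB

-28.0 dB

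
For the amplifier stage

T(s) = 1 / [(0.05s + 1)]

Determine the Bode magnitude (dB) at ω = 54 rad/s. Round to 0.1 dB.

-9.2 dB

At ω = 54 rad/s:
pole (1 + j54·0.05) = 1 + j2.7 → |·| ≈ 2.8792, ∠ ≈ 69.68°
|T| = 1 · 1 / (2.8792) ≈ 0.34732
Gain = 20 log₁₀(0.34732) ≈ -9.19 dB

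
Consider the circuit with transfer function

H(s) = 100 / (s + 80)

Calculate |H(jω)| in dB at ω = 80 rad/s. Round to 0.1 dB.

-1.1 dB

Substitute s = j80:
Numerator: 100 = 100 + j0
Denominator: (j80) + 80 = 80 + j80
|N| = √(100² + 0²) ≈ 100, ∠N ≈ 0.00°
|D| = √(80² + 80²) ≈ 113.14, ∠D ≈ 45.00°
|H| = 100 / 113.14 ≈ 0.88386
Gain = 20 log₁₀(0.88386) ≈ -1.07 dB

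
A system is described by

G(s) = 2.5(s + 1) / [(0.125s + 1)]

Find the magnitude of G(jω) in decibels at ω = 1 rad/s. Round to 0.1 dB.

10.9 dB

At ω = 1 rad/s:
zero (1 + j1·1) = 1 + j1 → |·| ≈ 1.4142, ∠ ≈ 45.00°
pole (1 + j1·0.125) = 1 + j0.125 → |·| ≈ 1.0078, ∠ ≈ 7.13°
|G| = 2.5 · 1.4142 / (1.0078) ≈ 3.5081
Gain = 20 log₁₀(3.5081) ≈ 10.90 dB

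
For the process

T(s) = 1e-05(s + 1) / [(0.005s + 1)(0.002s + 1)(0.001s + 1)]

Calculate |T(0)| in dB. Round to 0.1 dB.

T(0) = 1e-05 · 1 / 1 = 1e-05
20 log₁₀(1e-05) ≈ -100.00 dB

-100.0 dB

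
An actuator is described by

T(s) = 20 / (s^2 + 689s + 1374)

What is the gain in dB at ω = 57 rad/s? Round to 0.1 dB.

Substitute s = j57:
Numerator: 20 = 20 + j0
Denominator: (j57)^2 + 689(j57) + 1374 = -1875 + j39273
|N| = √(20² + 0²) ≈ 20, ∠N ≈ 0.00°
|D| = √(1875² + 39273²) ≈ 39318, ∠D ≈ 92.73°
|T| = 20 / 39318 ≈ 0.00050867
Gain = 20 log₁₀(0.00050867) ≈ -65.87 dB

-65.9 dB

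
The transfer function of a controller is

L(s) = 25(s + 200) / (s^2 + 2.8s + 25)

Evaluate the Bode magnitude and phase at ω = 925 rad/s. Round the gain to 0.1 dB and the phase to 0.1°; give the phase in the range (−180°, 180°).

At s = jω = j925:
zero (s+200): 200 + j925 → |·| = √(200²+925²) = √895625 ≈ 946.37, ∠ = arctan(925/200) ≈ 77.80°
quadratic: (j925)² + 2.8·j925 + 25 = -855600 + j2590 → |·| ≈ 8.556e+05, ∠ ≈ 179.83°
|L| = 25 · 946.37 / 8.556e+05 ≈ 0.027652
Gain = 20 log₁₀(0.027652) ≈ -31.17 dB
∠L = 77.80° − 179.83° = -102.03°

-31.2 dB, -102.0°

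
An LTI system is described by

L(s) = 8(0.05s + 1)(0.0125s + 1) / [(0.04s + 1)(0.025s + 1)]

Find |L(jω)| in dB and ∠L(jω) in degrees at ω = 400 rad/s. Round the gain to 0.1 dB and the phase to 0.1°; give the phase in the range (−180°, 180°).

14.1 dB, -4.9°

At ω = 400 rad/s:
zero (1 + j400·0.05) = 1 + j20 → |·| ≈ 20.025, ∠ ≈ 87.14°
zero (1 + j400·0.0125) = 1 + j5 → |·| ≈ 5.099, ∠ ≈ 78.69°
pole (1 + j400·0.04) = 1 + j16 → |·| ≈ 16.031, ∠ ≈ 86.42°
pole (1 + j400·0.025) = 1 + j10 → |·| ≈ 10.05, ∠ ≈ 84.29°
|L| = 8 · 20.025 · 5.099 / (16.031 · 10.05) ≈ 5.0702
Gain = 20 log₁₀(5.0702) ≈ 14.10 dB
∠L = (87.14° + 78.69°) − (86.42° + 84.29°) = -4.88°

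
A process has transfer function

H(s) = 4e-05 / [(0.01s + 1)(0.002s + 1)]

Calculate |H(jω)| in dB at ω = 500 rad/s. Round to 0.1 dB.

At ω = 500 rad/s:
pole (1 + j500·0.01) = 1 + j5 → |·| ≈ 5.099, ∠ ≈ 78.69°
pole (1 + j500·0.002) = 1 + j1 → |·| ≈ 1.4142, ∠ ≈ 45.00°
|H| = 4e-05 · 1 / (5.099 · 1.4142) ≈ 5.5471e-06
Gain = 20 log₁₀(5.5471e-06) ≈ -105.12 dB

-105.1 dB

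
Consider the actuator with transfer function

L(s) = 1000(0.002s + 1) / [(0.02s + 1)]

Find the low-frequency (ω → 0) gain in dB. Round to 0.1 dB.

L(0) = 1000 · 1 / 1 = 1000
20 log₁₀(1000) ≈ 60.00 dB

60.0 dB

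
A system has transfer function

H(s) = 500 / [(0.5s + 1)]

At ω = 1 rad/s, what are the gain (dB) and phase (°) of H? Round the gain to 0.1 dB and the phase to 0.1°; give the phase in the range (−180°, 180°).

53.0 dB, -26.6°

At ω = 1 rad/s:
pole (1 + j1·0.5) = 1 + j0.5 → |·| ≈ 1.118, ∠ ≈ 26.57°
|H| = 500 · 1 / (1.118) ≈ 447.23
Gain = 20 log₁₀(447.23) ≈ 53.01 dB
∠H = (0°) − (26.57°) = -26.57°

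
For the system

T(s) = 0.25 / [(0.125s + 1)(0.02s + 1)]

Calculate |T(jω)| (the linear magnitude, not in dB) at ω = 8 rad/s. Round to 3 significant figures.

0.175

At ω = 8 rad/s:
pole (1 + j8·0.125) = 1 + j1 → |·| ≈ 1.4142, ∠ ≈ 45.00°
pole (1 + j8·0.02) = 1 + j0.16 → |·| ≈ 1.0127, ∠ ≈ 9.09°
|T| = 0.25 · 1 / (1.4142 · 1.0127) ≈ 0.17456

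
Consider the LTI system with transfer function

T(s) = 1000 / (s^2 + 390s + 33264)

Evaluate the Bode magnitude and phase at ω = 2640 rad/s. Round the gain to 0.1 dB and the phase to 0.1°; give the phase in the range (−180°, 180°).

Substitute s = j2640:
Numerator: 1000 = 1000 + j0
Denominator: (j2640)^2 + 390(j2640) + 33264 = -6936336 + j1029600
|N| = √(1000² + 0²) ≈ 1000, ∠N ≈ 0.00°
|D| = √(6936336² + 1029600²) ≈ 7.0123e+06, ∠D ≈ 171.56°
|T| = 1000 / 7.0123e+06 ≈ 0.00014261
Gain = 20 log₁₀(0.00014261) ≈ -76.92 dB
∠T = 0.00° − 171.56° = -171.56°

-76.9 dB, -171.6°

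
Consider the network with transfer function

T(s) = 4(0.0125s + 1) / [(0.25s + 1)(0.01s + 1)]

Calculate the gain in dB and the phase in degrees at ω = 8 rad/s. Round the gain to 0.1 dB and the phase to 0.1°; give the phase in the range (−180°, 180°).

At ω = 8 rad/s:
zero (1 + j8·0.0125) = 1 + j0.1 → |·| ≈ 1.005, ∠ ≈ 5.71°
pole (1 + j8·0.25) = 1 + j2 → |·| ≈ 2.2361, ∠ ≈ 63.43°
pole (1 + j8·0.01) = 1 + j0.08 → |·| ≈ 1.0032, ∠ ≈ 4.57°
|T| = 4 · 1.005 / (2.2361 · 1.0032) ≈ 1.792
Gain = 20 log₁₀(1.792) ≈ 5.07 dB
∠T = (5.71°) − (63.43° + 4.57°) = -62.29°

5.1 dB, -62.3°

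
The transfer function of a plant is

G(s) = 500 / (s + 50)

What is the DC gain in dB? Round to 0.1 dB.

20.0 dB

G(0) = 500 / 50 = 10
20 log₁₀(10) ≈ 20.00 dB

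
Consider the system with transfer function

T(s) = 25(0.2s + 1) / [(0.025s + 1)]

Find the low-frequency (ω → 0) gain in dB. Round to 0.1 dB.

T(0) = 25 · 1 / 1 = 25
20 log₁₀(25) ≈ 27.96 dB

28.0 dB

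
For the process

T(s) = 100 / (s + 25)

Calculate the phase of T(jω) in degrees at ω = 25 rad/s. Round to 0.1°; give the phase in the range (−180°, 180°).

At s = jω = j25:
pole (s+25): 25 + j25 → |·| = √(25²+25²) = √1250 ≈ 35.355, ∠ = arctan(25/25) ≈ 45.00°
∠T = 0.00° − 45.00° = -45.00°

-45.0°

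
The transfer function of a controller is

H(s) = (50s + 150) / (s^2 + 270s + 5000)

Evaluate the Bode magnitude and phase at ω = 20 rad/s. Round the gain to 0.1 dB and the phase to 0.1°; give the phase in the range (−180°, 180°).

-16.9 dB, 31.9°

Substitute s = j20:
Numerator: 50(j20) + 150 = 150 + j1000
Denominator: (j20)^2 + 270(j20) + 5000 = 4600 + j5400
|N| = √(150² + 1000²) ≈ 1011.2, ∠N ≈ 81.47°
|D| = √(4600² + 5400²) ≈ 7093.7, ∠D ≈ 49.57°
|H| = 1011.2 / 7093.7 ≈ 0.14255
Gain = 20 log₁₀(0.14255) ≈ -16.92 dB
∠H = 81.47° − 49.57° = 31.90°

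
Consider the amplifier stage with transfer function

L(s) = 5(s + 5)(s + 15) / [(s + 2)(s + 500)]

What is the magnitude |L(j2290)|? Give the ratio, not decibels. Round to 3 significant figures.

4.89

At s = jω = j2290:
zero (s+5): 5 + j2290 → |·| = √(5²+2290²) = √5244125 ≈ 2290, ∠ = arctan(2290/5) ≈ 89.87°
zero (s+15): 15 + j2290 → |·| = √(15²+2290²) = √5244325 ≈ 2290, ∠ = arctan(2290/15) ≈ 89.62°
pole (s+2): 2 + j2290 → |·| = √(2²+2290²) = √5244104 ≈ 2290, ∠ = arctan(2290/2) ≈ 89.95°
pole (s+500): 500 + j2290 → |·| = √(500²+2290²) = √5494100 ≈ 2343.9, ∠ = arctan(2290/500) ≈ 77.68°
|L| = 5 · 5.2441e+06 / 5.3675e+06 ≈ 4.885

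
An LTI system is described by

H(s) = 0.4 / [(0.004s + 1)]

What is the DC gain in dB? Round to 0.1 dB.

-8.0 dB

H(0) = 0.4 · 1 / 1 = 0.4
20 log₁₀(0.4) ≈ -7.96 dB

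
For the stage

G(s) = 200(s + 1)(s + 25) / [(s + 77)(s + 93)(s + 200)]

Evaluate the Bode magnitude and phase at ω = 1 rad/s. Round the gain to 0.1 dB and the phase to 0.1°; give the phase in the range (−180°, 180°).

At s = jω = j1:
zero (s+1): 1 + j1 → |·| = √(1²+1²) = √2 ≈ 1.4142, ∠ = arctan(1/1) ≈ 45.00°
zero (s+25): 25 + j1 → |·| = √(25²+1²) = √626 ≈ 25.02, ∠ = arctan(1/25) ≈ 2.29°
pole (s+77): 77 + j1 → |·| = √(77²+1²) = √5930 ≈ 77.006, ∠ = arctan(1/77) ≈ 0.74°
pole (s+93): 93 + j1 → |·| = √(93²+1²) = √8650 ≈ 93.005, ∠ = arctan(1/93) ≈ 0.62°
pole (s+200): 200 + j1 → |·| = √(200²+1²) = √40001 ≈ 200, ∠ = arctan(1/200) ≈ 0.29°
|G| = 200 · 35.383 / 1.4324e+06 ≈ 0.0049404
Gain = 20 log₁₀(0.0049404) ≈ -46.12 dB
∠G = 47.29° − 1.65° = 45.64°

-46.1 dB, 45.6°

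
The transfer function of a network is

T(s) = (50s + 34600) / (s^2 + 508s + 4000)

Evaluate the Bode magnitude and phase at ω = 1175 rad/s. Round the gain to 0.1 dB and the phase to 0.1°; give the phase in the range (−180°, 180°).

-26.9 dB, -97.1°

Substitute s = j1175:
Numerator: 50(j1175) + 34600 = 34600 + j58750
Denominator: (j1175)^2 + 508(j1175) + 4000 = -1376625 + j596900
|N| = √(34600² + 58750²) ≈ 68182, ∠N ≈ 59.50°
|D| = √(1376625² + 596900²) ≈ 1.5005e+06, ∠D ≈ 156.56°
|T| = 68182 / 1.5005e+06 ≈ 0.04544
Gain = 20 log₁₀(0.04544) ≈ -26.85 dB
∠T = 59.50° − 156.56° = -97.06°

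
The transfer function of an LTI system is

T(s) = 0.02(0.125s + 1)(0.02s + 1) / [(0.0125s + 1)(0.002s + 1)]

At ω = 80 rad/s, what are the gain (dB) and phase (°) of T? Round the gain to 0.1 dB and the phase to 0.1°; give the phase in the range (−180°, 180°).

-11.5 dB, 88.2°

At ω = 80 rad/s:
zero (1 + j80·0.125) = 1 + j10 → |·| ≈ 10.05, ∠ ≈ 84.29°
zero (1 + j80·0.02) = 1 + j1.6 → |·| ≈ 1.8868, ∠ ≈ 57.99°
pole (1 + j80·0.0125) = 1 + j1 → |·| ≈ 1.4142, ∠ ≈ 45.00°
pole (1 + j80·0.002) = 1 + j0.16 → |·| ≈ 1.0127, ∠ ≈ 9.09°
|T| = 0.02 · 10.05 · 1.8868 / (1.4142 · 1.0127) ≈ 0.26481
Gain = 20 log₁₀(0.26481) ≈ -11.54 dB
∠T = (84.29° + 57.99°) − (45.00° + 9.09°) = 88.19°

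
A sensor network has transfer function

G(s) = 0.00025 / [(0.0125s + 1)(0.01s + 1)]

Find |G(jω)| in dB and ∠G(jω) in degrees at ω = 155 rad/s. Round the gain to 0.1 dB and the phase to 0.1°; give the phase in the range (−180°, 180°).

-84.1 dB, -119.9°

At ω = 155 rad/s:
pole (1 + j155·0.0125) = 1 + j1.9375 → |·| ≈ 2.1803, ∠ ≈ 62.70°
pole (1 + j155·0.01) = 1 + j1.55 → |·| ≈ 1.8446, ∠ ≈ 57.17°
|G| = 0.00025 · 1 / (2.1803 · 1.8446) ≈ 6.2162e-05
Gain = 20 log₁₀(6.2162e-05) ≈ -84.13 dB
∠G = (0°) − (62.70° + 57.17°) = -119.87°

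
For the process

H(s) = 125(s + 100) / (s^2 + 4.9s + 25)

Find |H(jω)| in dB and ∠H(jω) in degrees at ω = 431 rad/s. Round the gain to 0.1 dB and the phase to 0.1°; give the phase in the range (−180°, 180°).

-10.5 dB, -102.4°

At s = jω = j431:
zero (s+100): 100 + j431 → |·| = √(100²+431²) = √195761 ≈ 442.45, ∠ = arctan(431/100) ≈ 76.94°
quadratic: (j431)² + 4.9·j431 + 25 = -185736 + j2111.9 → |·| ≈ 1.8575e+05, ∠ ≈ 179.35°
|H| = 125 · 442.45 / 1.8575e+05 ≈ 0.29775
Gain = 20 log₁₀(0.29775) ≈ -10.52 dB
∠H = 76.94° − 179.35° = -102.41°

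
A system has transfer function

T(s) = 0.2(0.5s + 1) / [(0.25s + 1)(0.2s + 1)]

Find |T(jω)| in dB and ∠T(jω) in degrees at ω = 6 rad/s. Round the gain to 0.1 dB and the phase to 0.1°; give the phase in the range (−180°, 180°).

-13.0 dB, -34.9°

At ω = 6 rad/s:
zero (1 + j6·0.5) = 1 + j3 → |·| ≈ 3.1623, ∠ ≈ 71.57°
pole (1 + j6·0.25) = 1 + j1.5 → |·| ≈ 1.8028, ∠ ≈ 56.31°
pole (1 + j6·0.2) = 1 + j1.2 → |·| ≈ 1.562, ∠ ≈ 50.19°
|T| = 0.2 · 3.1623 / (1.8028 · 1.562) ≈ 0.2246
Gain = 20 log₁₀(0.2246) ≈ -12.97 dB
∠T = (71.57°) − (56.31° + 50.19°) = -34.93°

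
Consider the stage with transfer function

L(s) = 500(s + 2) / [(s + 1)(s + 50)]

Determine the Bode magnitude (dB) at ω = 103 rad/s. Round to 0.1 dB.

12.8 dB

At s = jω = j103:
zero (s+2): 2 + j103 → |·| = √(2²+103²) = √10613 ≈ 103.02, ∠ = arctan(103/2) ≈ 88.89°
pole (s+1): 1 + j103 → |·| = √(1²+103²) = √10610 ≈ 103, ∠ = arctan(103/1) ≈ 89.44°
pole (s+50): 50 + j103 → |·| = √(50²+103²) = √13109 ≈ 114.49, ∠ = arctan(103/50) ≈ 64.11°
|L| = 500 · 103.02 / 11792 ≈ 4.3682
Gain = 20 log₁₀(4.3682) ≈ 12.81 dB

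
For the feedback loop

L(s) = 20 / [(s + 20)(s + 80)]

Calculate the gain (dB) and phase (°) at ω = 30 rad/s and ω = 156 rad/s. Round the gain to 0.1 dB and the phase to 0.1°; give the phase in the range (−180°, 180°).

At s = jω = j30:
pole (s+20): 20 + j30 → |·| = √(20²+30²) = √1300 ≈ 36.056, ∠ = arctan(30/20) ≈ 56.31°
pole (s+80): 80 + j30 → |·| = √(80²+30²) = √7300 ≈ 85.44, ∠ = arctan(30/80) ≈ 20.56°
|L| = 20 / 3080.6 ≈ 0.0064922
Gain = 20 log₁₀(0.0064922) ≈ -43.75 dB
∠L = 0.00° − 76.87° = -76.87°

At s = jω = j156:
pole (s+20): 20 + j156 → |·| = √(20²+156²) = √24736 ≈ 157.28, ∠ = arctan(156/20) ≈ 82.69°
pole (s+80): 80 + j156 → |·| = √(80²+156²) = √30736 ≈ 175.32, ∠ = arctan(156/80) ≈ 62.85°
|L| = 20 / 27574 ≈ 0.00072532
Gain = 20 log₁₀(0.00072532) ≈ -62.79 dB
∠L = 0.00° − 145.54° = -145.54°

ω = 30: -43.8 dB, -76.9°; ω = 156: -62.8 dB, -145.5°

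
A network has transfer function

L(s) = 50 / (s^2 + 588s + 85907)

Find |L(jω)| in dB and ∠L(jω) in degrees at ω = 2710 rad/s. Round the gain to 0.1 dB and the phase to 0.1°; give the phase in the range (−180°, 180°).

Substitute s = j2710:
Numerator: 50 = 50 + j0
Denominator: (j2710)^2 + 588(j2710) + 85907 = -7258193 + j1593480
|N| = √(50² + 0²) ≈ 50, ∠N ≈ 0.00°
|D| = √(7258193² + 1593480²) ≈ 7.4311e+06, ∠D ≈ 167.62°
|L| = 50 / 7.4311e+06 ≈ 6.7285e-06
Gain = 20 log₁₀(6.7285e-06) ≈ -103.44 dB
∠L = 0.00° − 167.62° = -167.62°

-103.4 dB, -167.6°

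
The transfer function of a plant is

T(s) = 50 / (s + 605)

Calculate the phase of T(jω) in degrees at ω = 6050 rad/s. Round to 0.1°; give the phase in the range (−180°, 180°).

At s = jω = j6050:
pole (s+605): 605 + j6050 → |·| = √(605²+6050²) = √36968525 ≈ 6080.2, ∠ = arctan(6050/605) ≈ 84.29°
∠T = 0.00° − 84.29° = -84.29°

-84.3°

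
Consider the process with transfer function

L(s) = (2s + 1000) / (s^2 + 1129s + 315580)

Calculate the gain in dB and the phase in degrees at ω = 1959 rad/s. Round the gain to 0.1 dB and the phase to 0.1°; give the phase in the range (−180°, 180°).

Substitute s = j1959:
Numerator: 2(j1959) + 1000 = 1000 + j3918
Denominator: (j1959)^2 + 1129(j1959) + 315580 = -3522101 + j2211711
|N| = √(1000² + 3918²) ≈ 4043.6, ∠N ≈ 75.68°
|D| = √(3522101² + 2211711²) ≈ 4.1589e+06, ∠D ≈ 147.87°
|L| = 4043.6 / 4.1589e+06 ≈ 0.00097228
Gain = 20 log₁₀(0.00097228) ≈ -60.24 dB
∠L = 75.68° − 147.87° = -72.19°

-60.2 dB, -72.2°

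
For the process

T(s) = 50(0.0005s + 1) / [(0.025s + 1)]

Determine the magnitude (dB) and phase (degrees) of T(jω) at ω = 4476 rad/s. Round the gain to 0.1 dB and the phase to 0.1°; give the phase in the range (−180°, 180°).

0.8 dB, -23.6°

At ω = 4476 rad/s:
zero (1 + j4476·0.0005) = 1 + j2.238 → |·| ≈ 2.4513, ∠ ≈ 65.92°
pole (1 + j4476·0.025) = 1 + j111.9 → |·| ≈ 111.9, ∠ ≈ 89.49°
|T| = 50 · 2.4513 / (111.9) ≈ 1.0953
Gain = 20 log₁₀(1.0953) ≈ 0.79 dB
∠T = (65.92°) − (89.49°) = -23.57°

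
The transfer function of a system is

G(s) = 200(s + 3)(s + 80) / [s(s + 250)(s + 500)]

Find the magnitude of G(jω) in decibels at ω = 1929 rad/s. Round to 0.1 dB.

-20.0 dB

At s = jω = j1929:
zero (s+3): 3 + j1929 → |·| = √(3²+1929²) = √3721050 ≈ 1929, ∠ = arctan(1929/3) ≈ 89.91°
zero (s+80): 80 + j1929 → |·| = √(80²+1929²) = √3727441 ≈ 1930.7, ∠ = arctan(1929/80) ≈ 87.63°
pole (s+250): 250 + j1929 → |·| = √(250²+1929²) = √3783541 ≈ 1945.1, ∠ = arctan(1929/250) ≈ 82.62°
pole (s+500): 500 + j1929 → |·| = √(500²+1929²) = √3971041 ≈ 1992.7, ∠ = arctan(1929/500) ≈ 75.47°
pole at origin: |s| = 1929, ∠ = 90.00° (in denominator)
|G| = 200 · 3.7243e+06 / 7.4768e+09 ≈ 0.099623
Gain = 20 log₁₀(0.099623) ≈ -20.03 dB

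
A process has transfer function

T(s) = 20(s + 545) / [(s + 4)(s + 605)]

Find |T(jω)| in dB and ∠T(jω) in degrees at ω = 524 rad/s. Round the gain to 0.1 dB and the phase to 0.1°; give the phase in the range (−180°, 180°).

-28.9 dB, -86.6°

At s = jω = j524:
zero (s+545): 545 + j524 → |·| = √(545²+524²) = √571601 ≈ 756.04, ∠ = arctan(524/545) ≈ 43.87°
pole (s+4): 4 + j524 → |·| = √(4²+524²) = √274592 ≈ 524.02, ∠ = arctan(524/4) ≈ 89.56°
pole (s+605): 605 + j524 → |·| = √(605²+524²) = √640601 ≈ 800.38, ∠ = arctan(524/605) ≈ 40.90°
|T| = 20 · 756.04 / 4.1942e+05 ≈ 0.036052
Gain = 20 log₁₀(0.036052) ≈ -28.86 dB
∠T = 43.87° − 130.46° = -86.59°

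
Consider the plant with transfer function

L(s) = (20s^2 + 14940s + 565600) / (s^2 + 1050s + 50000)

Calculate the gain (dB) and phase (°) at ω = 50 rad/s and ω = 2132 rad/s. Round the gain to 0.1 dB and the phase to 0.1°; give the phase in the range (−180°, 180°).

Substitute s = j50:
Numerator: 20(j50)^2 + 14940(j50) + 565600 = 515600 + j747000
Denominator: (j50)^2 + 1050(j50) + 50000 = 47500 + j52500
|N| = √(515600² + 747000²) ≈ 9.0766e+05, ∠N ≈ 55.39°
|D| = √(47500² + 52500²) ≈ 70799, ∠D ≈ 47.86°
|L| = 9.0766e+05 / 70799 ≈ 12.82
Gain = 20 log₁₀(12.82) ≈ 22.16 dB
∠L = 55.39° − 47.86° = 7.53°

Substitute s = j2132:
Numerator: 20(j2132)^2 + 14940(j2132) + 565600 = -90342880 + j31852080
Denominator: (j2132)^2 + 1050(j2132) + 50000 = -4495424 + j2238600
|N| = √(90342880² + 31852080²) ≈ 9.5793e+07, ∠N ≈ 160.58°
|D| = √(4495424² + 2238600²) ≈ 5.022e+06, ∠D ≈ 153.53°
|L| = 9.5793e+07 / 5.022e+06 ≈ 19.075
Gain = 20 log₁₀(19.075) ≈ 25.61 dB
∠L = 160.58° − 153.53° = 7.05°

ω = 50: 22.2 dB, 7.5°; ω = 2132: 25.6 dB, 7.1°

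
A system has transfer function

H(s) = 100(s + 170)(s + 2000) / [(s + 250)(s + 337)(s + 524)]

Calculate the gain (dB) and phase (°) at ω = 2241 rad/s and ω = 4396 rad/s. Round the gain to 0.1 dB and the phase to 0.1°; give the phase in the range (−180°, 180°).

ω = 2241: -24.8 dB, -108.0°; ω = 4396: -32.1 dB, -102.2°

At s = jω = j2241:
zero (s+170): 170 + j2241 → |·| = √(170²+2241²) = √5050981 ≈ 2247.4, ∠ = arctan(2241/170) ≈ 85.66°
zero (s+2000): 2000 + j2241 → |·| = √(2000²+2241²) = √9022081 ≈ 3003.7, ∠ = arctan(2241/2000) ≈ 48.25°
pole (s+250): 250 + j2241 → |·| = √(250²+2241²) = √5084581 ≈ 2254.9, ∠ = arctan(2241/250) ≈ 83.63°
pole (s+337): 337 + j2241 → |·| = √(337²+2241²) = √5135650 ≈ 2266.2, ∠ = arctan(2241/337) ≈ 81.45°
pole (s+524): 524 + j2241 → |·| = √(524²+2241²) = √5296657 ≈ 2301.4, ∠ = arctan(2241/524) ≈ 76.84°
|H| = 100 · 6.7505e+06 / 1.176e+10 ≈ 0.057402
Gain = 20 log₁₀(0.057402) ≈ -24.82 dB
∠H = 133.91° − 241.92° = -108.01°

At s = jω = j4396:
zero (s+170): 170 + j4396 → |·| = √(170²+4396²) = √19353716 ≈ 4399.3, ∠ = arctan(4396/170) ≈ 87.79°
zero (s+2000): 2000 + j4396 → |·| = √(2000²+4396²) = √23324816 ≈ 4829.6, ∠ = arctan(4396/2000) ≈ 65.54°
pole (s+250): 250 + j4396 → |·| = √(250²+4396²) = √19387316 ≈ 4403.1, ∠ = arctan(4396/250) ≈ 86.75°
pole (s+337): 337 + j4396 → |·| = √(337²+4396²) = √19438385 ≈ 4408.9, ∠ = arctan(4396/337) ≈ 85.62°
pole (s+524): 524 + j4396 → |·| = √(524²+4396²) = √19599392 ≈ 4427.1, ∠ = arctan(4396/524) ≈ 83.20°
|H| = 100 · 2.1247e+07 / 8.5943e+10 ≈ 0.024722
Gain = 20 log₁₀(0.024722) ≈ -32.14 dB
∠H = 153.33° − 255.57° = -102.24°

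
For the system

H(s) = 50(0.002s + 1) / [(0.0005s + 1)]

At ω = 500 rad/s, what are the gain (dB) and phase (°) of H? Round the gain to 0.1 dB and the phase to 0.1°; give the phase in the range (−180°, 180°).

36.7 dB, 31.0°

At ω = 500 rad/s:
zero (1 + j500·0.002) = 1 + j1 → |·| ≈ 1.4142, ∠ ≈ 45.00°
pole (1 + j500·0.0005) = 1 + j0.25 → |·| ≈ 1.0308, ∠ ≈ 14.04°
|H| = 50 · 1.4142 / (1.0308) ≈ 68.597
Gain = 20 log₁₀(68.597) ≈ 36.73 dB
∠H = (45.00°) − (14.04°) = 30.96°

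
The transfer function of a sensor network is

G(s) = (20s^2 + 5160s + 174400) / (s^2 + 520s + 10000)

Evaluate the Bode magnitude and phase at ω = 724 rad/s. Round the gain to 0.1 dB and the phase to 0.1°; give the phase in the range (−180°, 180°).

Substitute s = j724:
Numerator: 20(j724)^2 + 5160(j724) + 174400 = -10309120 + j3735840
Denominator: (j724)^2 + 520(j724) + 10000 = -514176 + j376480
|N| = √(10309120² + 3735840²) ≈ 1.0965e+07, ∠N ≈ 160.08°
|D| = √(514176² + 376480²) ≈ 6.3727e+05, ∠D ≈ 143.79°
|G| = 1.0965e+07 / 6.3727e+05 ≈ 17.206
Gain = 20 log₁₀(17.206) ≈ 24.71 dB
∠G = 160.08° − 143.79° = 16.29°

24.7 dB, 16.3°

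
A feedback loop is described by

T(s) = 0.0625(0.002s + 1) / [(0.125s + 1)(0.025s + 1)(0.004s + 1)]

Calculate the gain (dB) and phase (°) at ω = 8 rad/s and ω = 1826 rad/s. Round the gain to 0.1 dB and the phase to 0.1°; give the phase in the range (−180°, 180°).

At ω = 8 rad/s:
zero (1 + j8·0.002) = 1 + j0.016 → |·| ≈ 1.0001, ∠ ≈ 0.92°
pole (1 + j8·0.125) = 1 + j1 → |·| ≈ 1.4142, ∠ ≈ 45.00°
pole (1 + j8·0.025) = 1 + j0.2 → |·| ≈ 1.0198, ∠ ≈ 11.31°
pole (1 + j8·0.004) = 1 + j0.032 → |·| ≈ 1.0005, ∠ ≈ 1.83°
|T| = 0.0625 · 1.0001 / (1.4142 · 1.0198 · 1.0005) ≈ 0.043319
Gain = 20 log₁₀(0.043319) ≈ -27.27 dB
∠T = (0.92°) − (45.00° + 11.31° + 1.83°) = -57.22°

At ω = 1826 rad/s:
zero (1 + j1826·0.002) = 1 + j3.652 → |·| ≈ 3.7864, ∠ ≈ 74.69°
pole (1 + j1826·0.125) = 1 + j228.25 → |·| ≈ 228.25, ∠ ≈ 89.75°
pole (1 + j1826·0.025) = 1 + j45.65 → |·| ≈ 45.661, ∠ ≈ 88.75°
pole (1 + j1826·0.004) = 1 + j7.304 → |·| ≈ 7.3721, ∠ ≈ 82.20°
|T| = 0.0625 · 3.7864 / (228.25 · 45.661 · 7.3721) ≈ 3.0801e-06
Gain = 20 log₁₀(3.0801e-06) ≈ -110.23 dB
∠T = (74.69°) − (89.75° + 88.75° + 82.20°) = -186.01° ≡ 173.99° (principal value)

ω = 8: -27.3 dB, -57.2°; ω = 1826: -110.2 dB, 174.0°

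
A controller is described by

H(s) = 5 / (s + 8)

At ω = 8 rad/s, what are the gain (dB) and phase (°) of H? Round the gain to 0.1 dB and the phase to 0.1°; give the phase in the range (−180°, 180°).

Substitute s = j8:
Numerator: 5 = 5 + j0
Denominator: (j8) + 8 = 8 + j8
|N| = √(5² + 0²) ≈ 5, ∠N ≈ 0.00°
|D| = √(8² + 8²) ≈ 11.314, ∠D ≈ 45.00°
|H| = 5 / 11.314 ≈ 0.44193
Gain = 20 log₁₀(0.44193) ≈ -7.09 dB
∠H = 0.00° − 45.00° = -45.00°

-7.1 dB, -45.0°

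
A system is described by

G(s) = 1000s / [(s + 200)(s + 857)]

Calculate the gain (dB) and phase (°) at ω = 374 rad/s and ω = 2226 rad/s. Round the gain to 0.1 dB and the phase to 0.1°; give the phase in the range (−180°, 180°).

ω = 374: -0.5 dB, 4.6°; ω = 2226: -7.6 dB, -63.8°

At s = jω = j374:
zero at origin: s = j374 → |·| = 374, ∠ = 90.00°
pole (s+200): 200 + j374 → |·| = √(200²+374²) = √179876 ≈ 424.12, ∠ = arctan(374/200) ≈ 61.86°
pole (s+857): 857 + j374 → |·| = √(857²+374²) = √874325 ≈ 935.05, ∠ = arctan(374/857) ≈ 23.58°
|G| = 1000 · 374 / 3.9657e+05 ≈ 0.94309
Gain = 20 log₁₀(0.94309) ≈ -0.51 dB
∠G = 90.00° − 85.44° = 4.56°

At s = jω = j2226:
zero at origin: s = j2226 → |·| = 2226, ∠ = 90.00°
pole (s+200): 200 + j2226 → |·| = √(200²+2226²) = √4995076 ≈ 2235, ∠ = arctan(2226/200) ≈ 84.87°
pole (s+857): 857 + j2226 → |·| = √(857²+2226²) = √5689525 ≈ 2385.3, ∠ = arctan(2226/857) ≈ 68.94°
|G| = 1000 · 2226 / 5.3311e+06 ≈ 0.41755
Gain = 20 log₁₀(0.41755) ≈ -7.59 dB
∠G = 90.00° − 153.81° = -63.81°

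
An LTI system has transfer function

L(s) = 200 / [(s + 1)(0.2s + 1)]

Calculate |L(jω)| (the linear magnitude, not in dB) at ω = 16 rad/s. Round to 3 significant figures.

At ω = 16 rad/s:
pole (1 + j16·1) = 1 + j16 → |·| ≈ 16.031, ∠ ≈ 86.42°
pole (1 + j16·0.2) = 1 + j3.2 → |·| ≈ 3.3526, ∠ ≈ 72.65°
|L| = 200 · 1 / (16.031 · 3.3526) ≈ 3.7212

3.72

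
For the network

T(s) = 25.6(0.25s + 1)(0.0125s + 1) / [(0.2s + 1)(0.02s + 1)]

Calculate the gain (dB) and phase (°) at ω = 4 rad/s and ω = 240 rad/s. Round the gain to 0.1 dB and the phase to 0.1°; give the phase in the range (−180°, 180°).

At ω = 4 rad/s:
zero (1 + j4·0.25) = 1 + j1 → |·| ≈ 1.4142, ∠ ≈ 45.00°
zero (1 + j4·0.0125) = 1 + j0.05 → |·| ≈ 1.0012, ∠ ≈ 2.86°
pole (1 + j4·0.2) = 1 + j0.8 → |·| ≈ 1.2806, ∠ ≈ 38.66°
pole (1 + j4·0.02) = 1 + j0.08 → |·| ≈ 1.0032, ∠ ≈ 4.57°
|T| = 25.6 · 1.4142 · 1.0012 / (1.2806 · 1.0032) ≈ 28.214
Gain = 20 log₁₀(28.214) ≈ 29.01 dB
∠T = (45.00° + 2.86°) − (38.66° + 4.57°) = 4.63°

At ω = 240 rad/s:
zero (1 + j240·0.25) = 1 + j60 → |·| ≈ 60.008, ∠ ≈ 89.05°
zero (1 + j240·0.0125) = 1 + j3 → |·| ≈ 3.1623, ∠ ≈ 71.57°
pole (1 + j240·0.2) = 1 + j48 → |·| ≈ 48.01, ∠ ≈ 88.81°
pole (1 + j240·0.02) = 1 + j4.8 → |·| ≈ 4.9031, ∠ ≈ 78.23°
|T| = 25.6 · 60.008 · 3.1623 / (48.01 · 4.9031) ≈ 20.637
Gain = 20 log₁₀(20.637) ≈ 26.29 dB
∠T = (89.05° + 71.57°) − (88.81° + 78.23°) = -6.42°

ω = 4: 29.0 dB, 4.6°; ω = 240: 26.3 dB, -6.4°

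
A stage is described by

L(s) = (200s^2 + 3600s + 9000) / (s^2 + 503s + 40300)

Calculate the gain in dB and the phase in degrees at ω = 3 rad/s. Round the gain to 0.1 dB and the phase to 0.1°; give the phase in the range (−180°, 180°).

Substitute s = j3:
Numerator: 200(j3)^2 + 3600(j3) + 9000 = 7200 + j10800
Denominator: (j3)^2 + 503(j3) + 40300 = 40291 + j1509
|N| = √(7200² + 10800²) ≈ 12980, ∠N ≈ 56.31°
|D| = √(40291² + 1509²) ≈ 40319, ∠D ≈ 2.14°
|L| = 12980 / 40319 ≈ 0.32193
Gain = 20 log₁₀(0.32193) ≈ -9.84 dB
∠L = 56.31° − 2.14° = 54.17°

-9.8 dB, 54.2°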